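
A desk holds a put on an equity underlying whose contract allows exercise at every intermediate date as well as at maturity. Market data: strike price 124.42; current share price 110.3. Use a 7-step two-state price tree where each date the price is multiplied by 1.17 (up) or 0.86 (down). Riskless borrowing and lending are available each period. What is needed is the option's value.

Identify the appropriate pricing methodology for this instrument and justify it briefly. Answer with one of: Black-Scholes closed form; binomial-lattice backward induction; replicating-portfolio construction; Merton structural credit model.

Key observation: the defining feature is the embedded early-exercise option across 7 discrete dates on the spot-110.3 tree; pricing the strike-124.42 put means working backward with an exercise test at every node.

framework: binomial-lattice backward induction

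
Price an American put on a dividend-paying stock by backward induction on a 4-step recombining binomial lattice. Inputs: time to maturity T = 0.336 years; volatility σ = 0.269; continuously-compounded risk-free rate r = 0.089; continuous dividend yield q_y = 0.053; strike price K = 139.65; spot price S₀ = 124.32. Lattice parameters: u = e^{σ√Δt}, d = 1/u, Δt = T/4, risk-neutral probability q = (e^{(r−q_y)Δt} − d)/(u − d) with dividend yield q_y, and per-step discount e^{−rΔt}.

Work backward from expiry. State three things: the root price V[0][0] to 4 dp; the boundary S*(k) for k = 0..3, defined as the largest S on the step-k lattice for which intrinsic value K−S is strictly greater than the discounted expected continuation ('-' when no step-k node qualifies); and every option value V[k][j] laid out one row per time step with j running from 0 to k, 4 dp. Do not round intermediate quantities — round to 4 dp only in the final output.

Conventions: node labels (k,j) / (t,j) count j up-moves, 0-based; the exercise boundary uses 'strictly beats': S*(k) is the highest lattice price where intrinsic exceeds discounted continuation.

Δt=0.08400  u=1.08108  d=0.92500  q=0.49992  discount=0.99255
step 4 (expiry): payoffs max(K−S,0) = 48.6368 33.2791 15.3300 0.0000 0.0000
step 3: (k=3,j=0): S=98.3928, K−S=41.2572, hold=40.6541 ⇒ V=41.2572 exercise | (k=3,j=1): S=114.9958, K−S=24.6542, hold=24.1249 ⇒ V=24.6542 exercise | (k=3,j=2): S=134.4003, K−S=5.2497, hold=7.6091 ⇒ V=7.6091 continue | (k=3,j=3): S=157.0791, K−S=0.0000, hold=0.0000 ⇒ V=0.0000 continue  boundary S*=114.9958
step 2: (k=2,j=0): S=106.3709, K−S=33.2791, hold=32.7115 ⇒ V=33.2791 exercise | (k=2,j=1): S=124.3200, K−S=15.3300, hold=16.0128 ⇒ V=16.0128 continue | (k=2,j=2): S=145.2979, K−S=0.0000, hold=3.7768 ⇒ V=3.7768 continue  boundary S*=106.3709
step 1: (k=1,j=0): S=114.9958, K−S=24.6542, hold=24.4637 ⇒ V=24.6542 exercise | (k=1,j=1): S=134.4003, K−S=5.2497, hold=9.8221 ⇒ V=9.8221 continue  boundary S*=114.9958
step 0: (k=0,j=0): S=124.3200, K−S=15.3300, hold=17.1109 ⇒ V=17.1109 continue  boundary S*=-

price = 17.1109
boundary = - 114.9958 106.3709 114.9958
tree:
17.1109
24.6542 9.8221
33.2791 16.0128 3.7768
41.2572 24.6542 7.6091 0.0000
48.6368 33.2791 15.3300 0.0000 0.0000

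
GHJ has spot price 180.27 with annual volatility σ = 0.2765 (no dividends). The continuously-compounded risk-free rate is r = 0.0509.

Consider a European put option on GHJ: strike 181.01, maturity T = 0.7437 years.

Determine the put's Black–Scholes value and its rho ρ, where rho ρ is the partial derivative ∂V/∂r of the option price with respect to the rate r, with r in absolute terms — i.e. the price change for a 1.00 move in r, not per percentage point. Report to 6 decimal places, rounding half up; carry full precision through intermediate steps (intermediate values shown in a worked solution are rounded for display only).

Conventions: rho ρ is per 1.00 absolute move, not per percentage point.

σ√T = 0.2765·√0.7437 = 0.238448
d₁ = (ln(S/K) + (r+σ²/2)T) / (σ√T) = (ln(180.27/181.01) + (0.0509+0.2765²/2)·0.7437) / 0.238448 = (-0.004097 + 0.066283) / 0.238448 = 0.260797
d₂ = d₁ − σ√T = 0.260797 − 0.238448 = 0.022349
e^{−rT} = 0.962853
N(−d₁) = 0.397125,  N(−d₂) = 0.491085
Put price V = K·e^{−rT}·N(−d₂) − S·N(−d₁) = 85.589250 − 71.589646 = 13.999604
ρ = −K·T·e^{−rT}·N(−d₂) = -63.652725

price = 13.999604
ρ = -63.652725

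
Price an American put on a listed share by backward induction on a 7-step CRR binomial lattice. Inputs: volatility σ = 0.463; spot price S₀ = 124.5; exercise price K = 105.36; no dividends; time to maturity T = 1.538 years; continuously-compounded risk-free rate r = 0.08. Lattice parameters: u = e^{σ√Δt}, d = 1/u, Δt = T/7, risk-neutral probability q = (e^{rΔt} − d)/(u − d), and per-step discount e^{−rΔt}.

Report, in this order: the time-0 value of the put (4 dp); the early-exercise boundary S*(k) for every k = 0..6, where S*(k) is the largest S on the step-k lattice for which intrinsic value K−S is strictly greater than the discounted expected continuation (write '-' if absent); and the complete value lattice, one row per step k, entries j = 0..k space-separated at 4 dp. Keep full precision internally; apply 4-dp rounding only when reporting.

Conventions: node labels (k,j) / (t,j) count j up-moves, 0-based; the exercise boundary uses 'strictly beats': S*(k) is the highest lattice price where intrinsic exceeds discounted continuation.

price = 12.9368
boundary = - - - 64.9248 52.2586 64.9248 80.6610
tree:
12.9368
19.5346 6.4440
28.6259 10.6505 2.2389
40.4352 17.2041 4.1211 0.3337
53.1014 26.9528 7.5411 0.6614 0.0000
63.2965 40.4352 13.7040 1.3108 0.0000 0.0000
71.5027 53.1014 24.6990 2.5979 0.0000 0.0000 0.0000
78.1079 63.2965 40.4352 5.1487 0.0000 0.0000 0.0000 0.0000

Δt=0.21971  u=1.24238  d=0.80491  q=0.48649  discount=0.98258
step 7 (expiry): payoffs max(K−S,0) = 78.1079 63.2965 40.4352 5.1487 0.0000 0.0000 0.0000 0.0000
step 6: (k=6,j=0): S=33.8573, K−S=71.5027, hold=69.6670 ⇒ V=71.5027 exercise | (k=6,j=1): S=52.2586, K−S=53.1014, hold=51.2656 ⇒ V=53.1014 exercise | (k=6,j=2): S=80.6610, K−S=24.6990, hold=22.8632 ⇒ V=24.6990 exercise | (k=6,j=3): S=124.5000, K−S=0.0000, hold=2.5979 ⇒ V=2.5979 continue | (k=6,j=4): S=192.1653, K−S=0.0000, hold=0.0000 ⇒ V=0.0000 continue | (k=6,j=5): S=296.6065, K−S=0.0000, hold=0.0000 ⇒ V=0.0000 continue | (k=6,j=6): S=457.8112, K−S=0.0000, hold=0.0000 ⇒ V=0.0000 continue  boundary S*=80.6610
step 5: (k=5,j=0): S=42.0635, K−S=63.2965, hold=61.4608 ⇒ V=63.2965 exercise | (k=5,j=1): S=64.9248, K−S=40.4352, hold=38.5994 ⇒ V=40.4352 exercise | (k=5,j=2): S=100.2113, K−S=5.1487, hold=13.7040 ⇒ V=13.7040 continue | (k=5,j=3): S=154.6757, K−S=0.0000, hold=1.3108 ⇒ V=1.3108 continue | (k=5,j=4): S=238.7415, K−S=0.0000, hold=0.0000 ⇒ V=0.0000 continue | (k=5,j=5): S=368.4967, K−S=0.0000, hold=0.0000 ⇒ V=0.0000 continue  boundary S*=64.9248
step 4: (k=4,j=0): S=52.2586, K−S=53.1014, hold=51.2656 ⇒ V=53.1014 exercise | (k=4,j=1): S=80.6610, K−S=24.6990, hold=26.9528 ⇒ V=26.9528 continue | (k=4,j=2): S=124.5000, K−S=0.0000, hold=7.5411 ⇒ V=7.5411 continue | (k=4,j=3): S=192.1653, K−S=0.0000, hold=0.6614 ⇒ V=0.6614 continue | (k=4,j=4): S=296.6065, K−S=0.0000, hold=0.0000 ⇒ V=0.0000 continue  boundary S*=52.2586
step 3: (k=3,j=0): S=64.9248, K−S=40.4352, hold=39.6768 ⇒ V=40.4352 exercise | (k=3,j=1): S=100.2113, K−S=5.1487, hold=17.2041 ⇒ V=17.2041 continue | (k=3,j=2): S=154.6757, K−S=0.0000, hold=4.1211 ⇒ V=4.1211 continue | (k=3,j=3): S=238.7415, K−S=0.0000, hold=0.3337 ⇒ V=0.3337 continue  boundary S*=64.9248
step 2: (k=2,j=0): S=80.6610, K−S=24.6990, hold=28.6259 ⇒ V=28.6259 continue | (k=2,j=1): S=124.5000, K−S=0.0000, hold=10.6505 ⇒ V=10.6505 continue | (k=2,j=2): S=192.1653, K−S=0.0000, hold=2.2389 ⇒ V=2.2389 continue  boundary S*=-
step 1: (k=1,j=0): S=100.2113, K−S=5.1487, hold=19.5346 ⇒ V=19.5346 continue | (k=1,j=1): S=154.6757, K−S=0.0000, hold=6.4440 ⇒ V=6.4440 continue  boundary S*=-
step 0: (k=0,j=0): S=124.5000, K−S=0.0000, hold=12.9368 ⇒ V=12.9368 continue  boundary S*=-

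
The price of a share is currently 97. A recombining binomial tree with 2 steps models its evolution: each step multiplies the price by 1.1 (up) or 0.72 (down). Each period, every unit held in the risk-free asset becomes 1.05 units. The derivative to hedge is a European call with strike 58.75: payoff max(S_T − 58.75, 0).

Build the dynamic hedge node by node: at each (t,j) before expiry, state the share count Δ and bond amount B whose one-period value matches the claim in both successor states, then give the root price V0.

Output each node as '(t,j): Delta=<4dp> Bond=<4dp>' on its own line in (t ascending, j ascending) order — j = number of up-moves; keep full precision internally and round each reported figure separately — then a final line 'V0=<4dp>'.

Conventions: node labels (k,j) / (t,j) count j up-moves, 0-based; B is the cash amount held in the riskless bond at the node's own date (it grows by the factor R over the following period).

(0,0): Delta=0.9712 Bond=-50.3635
(1,0): Delta=0.6810 Bond=-32.6147
(1,1): Delta=1.0000 Bond=-55.9524
V0=43.8450

Since d<R<u, set p* = (R−d)/(u−d) = 0.8684; price each node as the discounted p*-expectation of its children.
Terminal payoffs: V(2,0)=0.0000, V(2,1)=18.0740, V(2,2)=58.6200
  t=1,j=0: stock 69.8400 → up 76.8240 (V=18.0740), down 50.2848 (V=0.0000). Price 14.9484; hedge Δ=0.6810, bond B=-32.6147.
  t=1,j=1: stock 106.7000 → up 117.3700 (V=58.6200), down 76.8240 (V=18.0740). Price 50.7476; hedge Δ=1.0000, bond B=-55.9524.
  t=0,j=0: stock 97.0000 → up 106.7000 (V=50.7476), down 69.8400 (V=14.9484). Price 43.8450; hedge Δ=0.9712, bond B=-50.3635.
Check: Δ(0,0)·S0 + B(0,0) = 43.8450 = V0.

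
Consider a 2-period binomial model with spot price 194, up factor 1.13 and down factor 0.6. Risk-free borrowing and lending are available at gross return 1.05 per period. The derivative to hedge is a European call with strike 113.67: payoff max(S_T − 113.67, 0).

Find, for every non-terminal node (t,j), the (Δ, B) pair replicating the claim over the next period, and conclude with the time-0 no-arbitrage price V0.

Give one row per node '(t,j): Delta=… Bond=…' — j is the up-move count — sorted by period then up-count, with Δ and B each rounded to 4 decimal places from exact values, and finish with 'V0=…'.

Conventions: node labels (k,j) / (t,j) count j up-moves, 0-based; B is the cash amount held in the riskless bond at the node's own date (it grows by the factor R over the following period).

No-arbitrage ⇒ martingale measure with p* = (R−d)/(u−d) = 0.8491.
Expiry values: V(2,0)=0.0000, V(2,1)=17.8620, V(2,2)=134.0486
Node (1,0) S=116.4000: V=(p*·17.8620+(1−p*)·0.0000)/1.05=14.4437; Δ=(17.8620−0.0000)/(131.5320−69.8400)=0.2895; B=V−Δ·S=-19.2582
Node (1,1) S=219.2200: V=(p*·134.0486+(1−p*)·17.8620)/1.05=110.9629; Δ=(134.0486−17.8620)/(247.7186−131.5320)=1.0000; B=V−Δ·S=-108.2571
Node (0,0) S=194.0000: V=(p*·110.9629+(1−p*)·14.4437)/1.05=91.8037; Δ=(110.9629−14.4437)/(219.2200−116.4000)=0.9387; B=V−Δ·S=-90.3079
As a check, the time-0 holding Δ(0,0)·S0 + B(0,0) comes to 91.8037 — exactly V0.

(0,0): Delta=0.9387 Bond=-90.3079
(1,0): Delta=0.2895 Bond=-19.2582
(1,1): Delta=1.0000 Bond=-108.2571
V0=91.8037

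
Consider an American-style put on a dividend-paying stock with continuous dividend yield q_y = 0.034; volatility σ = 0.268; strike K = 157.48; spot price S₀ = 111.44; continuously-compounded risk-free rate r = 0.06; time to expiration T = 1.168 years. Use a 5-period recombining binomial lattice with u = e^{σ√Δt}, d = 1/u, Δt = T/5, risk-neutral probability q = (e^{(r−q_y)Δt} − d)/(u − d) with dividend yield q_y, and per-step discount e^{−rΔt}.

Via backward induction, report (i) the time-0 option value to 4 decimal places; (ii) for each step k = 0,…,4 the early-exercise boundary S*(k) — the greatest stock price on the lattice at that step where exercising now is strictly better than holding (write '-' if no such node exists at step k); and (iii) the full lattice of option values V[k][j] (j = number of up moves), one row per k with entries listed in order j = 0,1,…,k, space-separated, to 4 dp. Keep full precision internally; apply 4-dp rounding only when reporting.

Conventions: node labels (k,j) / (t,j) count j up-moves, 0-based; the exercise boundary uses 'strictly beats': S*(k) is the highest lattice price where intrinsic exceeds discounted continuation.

params: Δt=0.23360 u=1.13829 d=0.87851 q=0.49111 e^(-rΔt)=0.98608
t_5 payoffs: 99.1664 81.9224 59.5791 30.6286 0.0000 0.0000
t_4: node(4,0) S=66.3780 payoff=91.1020 vs cont=89.4353 → 91.1020 [stop]  node(4,1) S=86.0068 payoff=71.4732 vs cont=69.9618 → 71.4732 [stop]  node(4,2) S=111.4400 payoff=46.0400 vs cont=44.7298 → 46.0400 [stop]  node(4,3) S=144.3942 payoff=13.0858 vs cont=15.3695 → 15.3695 [wait]  node(4,4) S=187.0933 payoff=0.0000 vs cont=0.0000 → 0.0000 [wait]  ⇒ S*(4)=111.4400
t_3: node(3,0) S=75.5576 payoff=81.9224 vs cont=80.3283 → 81.9224 [stop]  node(3,1) S=97.9009 payoff=59.5791 vs cont=58.1617 → 59.5791 [stop]  node(3,2) S=126.8514 payoff=30.6286 vs cont=30.5462 → 30.6286 [stop]  node(3,3) S=164.3629 payoff=0.0000 vs cont=7.7125 → 7.7125 [wait]  ⇒ S*(3)=126.8514
t_2: node(2,0) S=86.0068 payoff=71.4732 vs cont=69.9618 → 71.4732 [stop]  node(2,1) S=111.4400 payoff=46.0400 vs cont=44.7298 → 46.0400 [stop]  node(2,2) S=144.3942 payoff=13.0858 vs cont=19.1045 → 19.1045 [wait]  ⇒ S*(2)=111.4400
t_1: node(1,0) S=97.9009 payoff=59.5791 vs cont=58.1617 → 59.5791 [stop]  node(1,1) S=126.8514 payoff=30.6286 vs cont=32.3550 → 32.3550 [wait]  ⇒ S*(1)=97.9009
t_0: node(0,0) S=111.4400 payoff=46.0400 vs cont=45.5658 → 46.0400 [stop]  ⇒ S*(0)=111.4400

price = 46.0400
boundary = 111.4400 97.9009 111.4400 126.8514 111.4400
tree:
46.0400
59.5791 32.3550
71.4732 46.0400 19.1045
81.9224 59.5791 30.6286 7.7125
91.1020 71.4732 46.0400 15.3695 0.0000
99.1664 81.9224 59.5791 30.6286 0.0000 0.0000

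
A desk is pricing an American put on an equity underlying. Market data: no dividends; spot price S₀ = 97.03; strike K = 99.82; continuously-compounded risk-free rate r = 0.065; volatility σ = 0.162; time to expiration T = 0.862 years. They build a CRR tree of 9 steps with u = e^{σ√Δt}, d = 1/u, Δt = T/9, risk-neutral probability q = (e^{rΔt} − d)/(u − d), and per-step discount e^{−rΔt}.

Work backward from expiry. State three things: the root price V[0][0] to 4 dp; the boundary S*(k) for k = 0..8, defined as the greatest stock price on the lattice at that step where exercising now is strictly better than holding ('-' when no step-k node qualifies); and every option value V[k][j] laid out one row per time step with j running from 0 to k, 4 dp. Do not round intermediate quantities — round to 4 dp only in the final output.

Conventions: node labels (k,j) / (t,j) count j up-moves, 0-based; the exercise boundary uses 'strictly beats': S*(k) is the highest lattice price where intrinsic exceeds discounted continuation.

price = 5.3396
boundary = - - 87.7725 83.4805 87.7725 83.4805 87.7725 92.2853 87.7725
tree:
5.3396
8.1459 3.1015
12.0475 5.0427 1.5467
16.3395 7.9398 2.7270 0.5975
20.4217 12.0475 4.6654 1.1703 0.1352
24.3042 16.3395 7.6833 2.2464 0.3021 0.0000
27.9969 20.4217 12.0475 4.1959 0.6751 0.0000 0.0000
31.5091 24.3042 16.3395 7.5347 1.5088 0.0000 0.0000 0.0000
34.8494 27.9969 20.4217 12.0475 3.3717 0.0000 0.0000 0.0000 0.0000
38.0265 31.5091 24.3042 16.3395 7.5347 0.0000 0.0000 0.0000 0.0000 0.0000

params: Δt=0.09578 u=1.05141 d=0.95110 q=0.54972 e^(-rΔt)=0.99379
t_9 payoffs: 38.0265 31.5091 24.3042 16.3395 7.5347 0.0000 0.0000 0.0000 0.0000 0.0000
t_8: node(8,0) S=64.9706 payoff=34.8494 vs cont=34.2299 → 34.8494 [stop]  node(8,1) S=71.8231 payoff=27.9969 vs cont=27.3774 → 27.9969 [stop]  node(8,2) S=79.3983 payoff=20.4217 vs cont=19.8022 → 20.4217 [stop]  node(8,3) S=87.7725 payoff=12.0475 vs cont=11.4280 → 12.0475 [stop]  node(8,4) S=97.0300 payoff=2.7900 vs cont=3.3717 → 3.3717 [wait]  node(8,5) S=107.2638 payoff=0.0000 vs cont=0.0000 → 0.0000 [wait]  node(8,6) S=118.5771 payoff=0.0000 vs cont=0.0000 → 0.0000 [wait]  node(8,7) S=131.0835 payoff=0.0000 vs cont=0.0000 → 0.0000 [wait]  node(8,8) S=144.9090 payoff=0.0000 vs cont=0.0000 → 0.0000 [wait]  ⇒ S*(8)=87.7725
t_7: node(7,0) S=68.3109 payoff=31.5091 vs cont=30.8895 → 31.5091 [stop]  node(7,1) S=75.5158 payoff=24.3042 vs cont=23.6847 → 24.3042 [stop]  node(7,2) S=83.4805 payoff=16.3395 vs cont=15.7200 → 16.3395 [stop]  node(7,3) S=92.2853 payoff=7.5347 vs cont=7.2330 → 7.5347 [stop]  node(7,4) S=102.0187 payoff=0.0000 vs cont=1.5088 → 1.5088 [wait]  node(7,5) S=112.7787 payoff=0.0000 vs cont=0.0000 → 0.0000 [wait]  node(7,6) S=124.6736 payoff=0.0000 vs cont=0.0000 → 0.0000 [wait]  node(7,7) S=137.8230 payoff=0.0000 vs cont=0.0000 → 0.0000 [wait]  ⇒ S*(7)=92.2853
t_6: node(6,0) S=71.8231 payoff=27.9969 vs cont=27.3774 → 27.9969 [stop]  node(6,1) S=79.3983 payoff=20.4217 vs cont=19.8022 → 20.4217 [stop]  node(6,2) S=87.7725 payoff=12.0475 vs cont=11.4280 → 12.0475 [stop]  node(6,3) S=97.0300 payoff=2.7900 vs cont=4.1959 → 4.1959 [wait]  node(6,4) S=107.2638 payoff=0.0000 vs cont=0.6751 → 0.6751 [wait]  node(6,5) S=118.5771 payoff=0.0000 vs cont=0.0000 → 0.0000 [wait]  node(6,6) S=131.0835 payoff=0.0000 vs cont=0.0000 → 0.0000 [wait]  ⇒ S*(6)=87.7725
t_5: node(5,0) S=75.5158 payoff=24.3042 vs cont=23.6847 → 24.3042 [stop]  node(5,1) S=83.4805 payoff=16.3395 vs cont=15.7200 → 16.3395 [stop]  node(5,2) S=92.2853 payoff=7.5347 vs cont=7.6833 → 7.6833 [wait]  node(5,3) S=102.0187 payoff=0.0000 vs cont=2.2464 → 2.2464 [wait]  node(5,4) S=112.7787 payoff=0.0000 vs cont=0.3021 → 0.3021 [wait]  node(5,5) S=124.6736 payoff=0.0000 vs cont=0.0000 → 0.0000 [wait]  ⇒ S*(5)=83.4805
t_4: node(4,0) S=79.3983 payoff=20.4217 vs cont=19.8022 → 20.4217 [stop]  node(4,1) S=87.7725 payoff=12.0475 vs cont=11.5091 → 12.0475 [stop]  node(4,2) S=97.0300 payoff=2.7900 vs cont=4.6654 → 4.6654 [wait]  node(4,3) S=107.2638 payoff=0.0000 vs cont=1.1703 → 1.1703 [wait]  node(4,4) S=118.5771 payoff=0.0000 vs cont=0.1352 → 0.1352 [wait]  ⇒ S*(4)=87.7725
t_3: node(3,0) S=83.4805 payoff=16.3395 vs cont=15.7200 → 16.3395 [stop]  node(3,1) S=92.2853 payoff=7.5347 vs cont=7.9398 → 7.9398 [wait]  node(3,2) S=102.0187 payoff=0.0000 vs cont=2.7270 → 2.7270 [wait]  node(3,3) S=112.7787 payoff=0.0000 vs cont=0.5975 → 0.5975 [wait]  ⇒ S*(3)=83.4805
t_2: node(2,0) S=87.7725 payoff=12.0475 vs cont=11.6492 → 12.0475 [stop]  node(2,1) S=97.0300 payoff=2.7900 vs cont=5.0427 → 5.0427 [wait]  node(2,2) S=107.2638 payoff=0.0000 vs cont=1.5467 → 1.5467 [wait]  ⇒ S*(2)=87.7725
t_1: node(1,0) S=92.2853 payoff=7.5347 vs cont=8.1459 → 8.1459 [wait]  node(1,1) S=102.0187 payoff=0.0000 vs cont=3.1015 → 3.1015 [wait]  ⇒ S*(1)=-
t_0: node(0,0) S=97.0300 payoff=2.7900 vs cont=5.3396 → 5.3396 [wait]  ⇒ S*(0)=-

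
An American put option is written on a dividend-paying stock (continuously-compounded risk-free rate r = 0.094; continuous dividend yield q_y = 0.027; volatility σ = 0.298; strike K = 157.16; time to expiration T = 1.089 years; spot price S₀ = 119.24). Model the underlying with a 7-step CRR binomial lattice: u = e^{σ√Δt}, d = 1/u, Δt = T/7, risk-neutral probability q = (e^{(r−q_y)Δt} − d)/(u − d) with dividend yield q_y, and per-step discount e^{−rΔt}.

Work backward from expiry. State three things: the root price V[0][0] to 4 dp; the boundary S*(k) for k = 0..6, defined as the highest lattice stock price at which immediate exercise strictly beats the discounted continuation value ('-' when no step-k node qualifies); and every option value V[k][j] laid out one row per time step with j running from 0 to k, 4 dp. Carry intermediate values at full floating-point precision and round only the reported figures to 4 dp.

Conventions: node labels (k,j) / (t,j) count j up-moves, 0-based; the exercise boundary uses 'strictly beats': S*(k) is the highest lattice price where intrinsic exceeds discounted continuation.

Δt=0.15557  u=1.12473  d=0.88911  q=0.51512  discount=0.98548
step 7 (expiry): payoffs max(K−S,0) = 104.7883 90.9094 73.3525 51.1430 23.0478 0.0000 0.0000 0.0000
step 6: (k=6,j=0): S=58.9038, K−S=98.2562, hold=96.2216 ⇒ V=98.2562 exercise | (k=6,j=1): S=74.5137, K−S=82.6463, hold=80.6771 ⇒ V=82.6463 exercise | (k=6,j=2): S=94.2604, K−S=62.8996, hold=61.0132 ⇒ V=62.8996 exercise | (k=6,j=3): S=119.2400, K−S=37.9200, hold=36.1383 ⇒ V=37.9200 exercise | (k=6,j=4): S=150.8394, K−S=6.3206, hold=11.0132 ⇒ V=11.0132 continue | (k=6,j=5): S=190.8129, K−S=0.0000, hold=0.0000 ⇒ V=0.0000 continue | (k=6,j=6): S=241.3796, K−S=0.0000, hold=0.0000 ⇒ V=0.0000 continue  boundary S*=119.2400
step 5: (k=5,j=0): S=66.2506, K−S=90.9094, hold=88.9056 ⇒ V=90.9094 exercise | (k=5,j=1): S=83.8075, K−S=73.3525, hold=71.4223 ⇒ V=73.3525 exercise | (k=5,j=2): S=106.0170, K−S=51.1430, hold=49.3058 ⇒ V=51.1430 exercise | (k=5,j=3): S=134.1122, K−S=23.0478, hold=23.7105 ⇒ V=23.7105 continue | (k=5,j=4): S=169.6529, K−S=0.0000, hold=5.2626 ⇒ V=5.2626 continue | (k=5,j=5): S=214.6121, K−S=0.0000, hold=0.0000 ⇒ V=0.0000 continue  boundary S*=106.0170
step 4: (k=4,j=0): S=74.5137, K−S=82.6463, hold=80.6771 ⇒ V=82.6463 exercise | (k=4,j=1): S=94.2604, K−S=62.8996, hold=61.0132 ⇒ V=62.8996 exercise | (k=4,j=2): S=119.2400, K−S=37.9200, hold=36.4747 ⇒ V=37.9200 exercise | (k=4,j=3): S=150.8394, K−S=6.3206, hold=14.0014 ⇒ V=14.0014 continue | (k=4,j=4): S=190.8129, K−S=0.0000, hold=2.5147 ⇒ V=2.5147 continue  boundary S*=119.2400
step 3: (k=3,j=0): S=83.8075, K−S=73.3525, hold=71.4223 ⇒ V=73.3525 exercise | (k=3,j=1): S=106.0170, K−S=51.1430, hold=49.3058 ⇒ V=51.1430 exercise | (k=3,j=2): S=134.1122, K−S=23.0478, hold=25.2275 ⇒ V=25.2275 continue | (k=3,j=3): S=169.6529, K−S=0.0000, hold=7.9670 ⇒ V=7.9670 continue  boundary S*=106.0170
step 2: (k=2,j=0): S=94.2604, K−S=62.8996, hold=61.0132 ⇒ V=62.8996 exercise | (k=2,j=1): S=119.2400, K−S=37.9200, hold=37.2448 ⇒ V=37.9200 exercise | (k=2,j=2): S=150.8394, K−S=6.3206, hold=16.0991 ⇒ V=16.0991 continue  boundary S*=119.2400
step 1: (k=1,j=0): S=106.0170, K−S=51.1430, hold=49.3058 ⇒ V=51.1430 exercise | (k=1,j=1): S=134.1122, K−S=23.0478, hold=26.2924 ⇒ V=26.2924 continue  boundary S*=106.0170
step 0: (k=0,j=0): S=119.2400, K−S=37.9200, hold=37.7854 ⇒ V=37.9200 exercise  boundary S*=119.2400

price = 37.9200
boundary = 119.2400 106.0170 119.2400 106.0170 119.2400 106.0170 119.2400
tree:
37.9200
51.1430 26.2924
62.8996 37.9200 16.0991
73.3525 51.1430 25.2275 7.9670
82.6463 62.8996 37.9200 14.0014 2.5147
90.9094 73.3525 51.1430 23.7105 5.2626 0.0000
98.2562 82.6463 62.8996 37.9200 11.0132 0.0000 0.0000
104.7883 90.9094 73.3525 51.1430 23.0478 0.0000 0.0000 0.0000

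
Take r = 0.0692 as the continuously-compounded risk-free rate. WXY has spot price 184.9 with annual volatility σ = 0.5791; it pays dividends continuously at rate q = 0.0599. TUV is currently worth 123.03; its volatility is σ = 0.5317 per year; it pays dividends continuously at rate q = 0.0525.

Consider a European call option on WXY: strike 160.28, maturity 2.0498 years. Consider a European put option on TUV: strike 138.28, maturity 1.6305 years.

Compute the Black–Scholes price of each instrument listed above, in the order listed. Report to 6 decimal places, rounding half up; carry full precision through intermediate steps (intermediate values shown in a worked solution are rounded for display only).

[WXY call K=160.28]
σ√T = 0.5791·√2.0498 = 0.829105
d₁ = (ln(S/K) + (r−q+σ²/2)T) / (σ√T) = (ln(184.9/160.28) + (0.0692−0.0599+0.5791²/2)·2.0498) / 0.829105 = (0.142893 + 0.362770) / 0.829105 = 0.609891
d₂ = d₁ − σ√T = 0.609891 − 0.829105 = -0.219214
e^{−rT} = 0.867755
e^{−qT} = 0.884456
N(d₁) = 0.729033,  N(d₂) = 0.413242
price = S·e^{−qT}·N(d₁) − K·e^{−rT}·N(d₂) = 119.223002 − 57.475202 = 61.747800
[TUV put K=138.28]
σ√T = 0.5317·√1.6305 = 0.678933
d₁ = (ln(S/K) + (r−q+σ²/2)T) / (σ√T) = (ln(123.03/138.28) + (0.0692−0.0525+0.5317²/2)·1.6305) / 0.678933 = (-0.116852 + 0.257705) / 0.678933 = 0.207461
d₂ = d₁ − σ√T = 0.207461 − 0.678933 = -0.471472
e^{−rT} = 0.893302
e^{−qT} = 0.917960
N(−d₁) = 0.417825,  N(−d₂) = 0.681348
price = K·e^{−rT}·N(−d₂) − S·e^{−qT}·N(−d₁) = 84.164085 − 47.187747 = 36.976338

price(WXY call K=160.28) = 61.747800
price(TUV put K=138.28) = 36.976338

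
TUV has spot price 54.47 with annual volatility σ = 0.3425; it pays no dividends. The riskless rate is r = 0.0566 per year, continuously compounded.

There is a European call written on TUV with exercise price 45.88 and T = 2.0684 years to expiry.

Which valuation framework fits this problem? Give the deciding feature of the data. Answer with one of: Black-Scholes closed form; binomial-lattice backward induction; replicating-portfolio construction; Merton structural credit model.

Key observation: everything needed for the exact continuous-time valuation of the European call on TUV (strike 45.88) is given, and no feature rules the closed form out.

framework: Black-Scholes closed form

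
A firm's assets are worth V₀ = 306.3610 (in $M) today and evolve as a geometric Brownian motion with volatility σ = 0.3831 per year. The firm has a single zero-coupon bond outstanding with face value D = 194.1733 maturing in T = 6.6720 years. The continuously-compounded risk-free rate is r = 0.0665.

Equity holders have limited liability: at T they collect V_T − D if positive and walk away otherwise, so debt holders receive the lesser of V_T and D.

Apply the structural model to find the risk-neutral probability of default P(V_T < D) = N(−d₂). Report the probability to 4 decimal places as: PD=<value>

With assets at 306.3610 and a single debt payment of 194.1733 at 6.6720 years:
d₁ = [ln(V₀/D) + (r + σ²/2)T] / (σ√T)
   = [ln(306.3610/194.1733) + (0.0665 + 0.5·0.3831²)·6.6720] / (0.3831·√6.6720)
   = [0.456013 + 0.933298] / 0.989556 = 1.403975
d₂ = d₁ − σ√T = 1.403975 − 0.989556 = 0.414419
risk-neutral PD = N(−d₂) = N(-0.414419) = 0.339283

PD=0.3393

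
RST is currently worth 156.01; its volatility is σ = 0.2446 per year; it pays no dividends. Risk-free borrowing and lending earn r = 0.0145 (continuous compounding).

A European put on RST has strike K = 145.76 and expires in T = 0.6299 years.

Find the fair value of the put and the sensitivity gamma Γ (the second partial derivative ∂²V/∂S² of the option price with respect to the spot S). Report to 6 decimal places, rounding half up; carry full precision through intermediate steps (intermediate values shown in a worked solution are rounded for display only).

price = 6.729033
Γ = 0.011658

σ√T = 0.2446·√0.6299 = 0.194130
d₁ = (ln(S/K) + (r+σ²/2)T) / (σ√T) = (ln(156.01/145.76) + (0.0145+0.2446²/2)·0.6299) / 0.194130 = (0.067959 + 0.027977) / 0.194130 = 0.494182
d₂ = d₁ − σ√T = 0.494182 − 0.194130 = 0.300052
e^{−rT} = 0.990908
N(−d₁) = 0.310589,  N(−d₂) = 0.382069
Put price V = K·e^{−rT}·N(−d₂) − S·N(−d₁) = 55.184009 − 48.454976 = 6.729033
φ(d₁) = (1/√(2π))·e^{−d₁²/2} = 0.353085
Γ = φ(d₁) / (S·σ·√T) = 0.011658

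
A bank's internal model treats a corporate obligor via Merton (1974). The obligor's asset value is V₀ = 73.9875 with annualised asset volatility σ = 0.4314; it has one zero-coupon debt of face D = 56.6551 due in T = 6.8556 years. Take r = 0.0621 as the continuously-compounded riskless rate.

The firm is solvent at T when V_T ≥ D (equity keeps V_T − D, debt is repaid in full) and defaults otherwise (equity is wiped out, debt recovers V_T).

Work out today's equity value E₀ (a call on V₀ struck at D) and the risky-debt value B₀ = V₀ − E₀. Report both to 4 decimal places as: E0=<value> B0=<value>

E0=45.9322 B0=28.0553

Work the structural quantities from V₀ = 73.9875 against face 56.6551:
d₁ = [ln(V₀/D) + (r + σ²/2)T] / (σ√T)
   = [ln(73.9875/56.6551) + (0.0621 + 0.5·0.4314²)·6.8556] / (0.4314·√6.8556)
   = [0.266914 + 1.063667] / 1.129543 = 1.177981
d₂ = d₁ − σ√T = 1.177981 − 1.129543 = 0.048438
N(d₁) = 0.880598,  N(d₂) = 0.519316,  e^(−rT) = 0.653291
E₀ = V₀·N(d₁) − D·e^(−rT)·N(d₂)
   = 73.9875·0.880598 − 56.6551·0.653291·0.519316 = 45.932167
B₀ = V₀ − E₀ = 73.9875 − 45.932167 = 28.055333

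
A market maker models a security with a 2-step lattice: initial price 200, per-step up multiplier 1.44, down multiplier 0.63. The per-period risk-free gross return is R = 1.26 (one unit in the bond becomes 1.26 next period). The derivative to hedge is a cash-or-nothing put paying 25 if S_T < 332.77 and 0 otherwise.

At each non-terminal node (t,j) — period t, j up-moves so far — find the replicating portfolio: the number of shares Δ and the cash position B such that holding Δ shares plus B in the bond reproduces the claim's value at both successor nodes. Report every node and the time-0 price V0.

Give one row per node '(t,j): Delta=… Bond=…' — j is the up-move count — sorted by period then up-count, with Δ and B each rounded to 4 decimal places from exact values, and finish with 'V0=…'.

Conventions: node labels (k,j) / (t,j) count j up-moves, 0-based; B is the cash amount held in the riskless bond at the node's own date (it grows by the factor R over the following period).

(0,0): Delta=-0.0953 Bond=25.2730
(1,0): Delta=0.0000 Bond=19.8413
(1,1): Delta=-0.1072 Bond=35.2734
V0=6.2211

Since d<R<u, set p* = (R−d)/(u−d) = 0.7778; price each node as the discounted p*-expectation of its children.
Expiry values: V(2,0)=25.0000, V(2,1)=25.0000, V(2,2)=0.0000
  t=1,j=0: stock 126.0000 → up 181.4400 (V=25.0000), down 79.3800 (V=25.0000). Price 19.8413; hedge Δ=0.0000, bond B=19.8413.
  t=1,j=1: stock 288.0000 → up 414.7200 (V=0.0000), down 181.4400 (V=25.0000). Price 4.4092; hedge Δ=-0.1072, bond B=35.2734.
  t=0,j=0: stock 200.0000 → up 288.0000 (V=4.4092), down 126.0000 (V=19.8413). Price 6.2211; hedge Δ=-0.0953, bond B=25.2730.
As a check, the time-0 holding Δ(0,0)·S0 + B(0,0) comes to 6.2211 — exactly V0.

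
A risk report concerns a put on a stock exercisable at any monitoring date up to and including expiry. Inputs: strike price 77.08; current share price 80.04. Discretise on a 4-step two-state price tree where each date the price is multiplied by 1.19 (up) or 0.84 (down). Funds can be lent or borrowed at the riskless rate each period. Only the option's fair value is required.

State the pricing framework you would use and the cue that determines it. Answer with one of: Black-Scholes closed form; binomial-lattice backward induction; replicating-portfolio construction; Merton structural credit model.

Key observation: the put (strike 77.08 on spot 80.04) is American-style on a 4-step discrete price model, so the early-exercise decision at every node requires stepwise backward valuation — a closed form cannot price the exercise right.

framework: binomial-lattice backward induction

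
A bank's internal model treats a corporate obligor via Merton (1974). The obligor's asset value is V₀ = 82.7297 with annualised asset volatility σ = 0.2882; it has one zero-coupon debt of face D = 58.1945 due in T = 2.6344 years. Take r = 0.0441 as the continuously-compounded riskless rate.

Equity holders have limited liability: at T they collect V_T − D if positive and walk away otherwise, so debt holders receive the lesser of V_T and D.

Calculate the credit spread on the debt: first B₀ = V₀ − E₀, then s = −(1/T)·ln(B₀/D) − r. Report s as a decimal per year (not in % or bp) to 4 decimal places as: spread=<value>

Work the structural quantities from V₀ = 82.7297 against face 58.1945:
d₁ = [ln(V₀/D) + (r + σ²/2)T] / (σ√T)
   = [ln(82.7297/58.1945) + (0.0441 + 0.5·0.2882²)·2.6344] / (0.2882·√2.6344)
   = [0.351788 + 0.225583] / 0.467773 = 1.234297
d₂ = d₁ − σ√T = 1.234297 − 0.467773 = 0.766525
N(d₁) = 0.891454,  N(d₂) = 0.778318,  e^(−rT) = 0.890318
E₀ = V₀·N(d₁) − D·e^(−rT)·N(d₂)
   = 82.7297·0.891454 − 58.1945·0.890318·0.778318 = 33.423831
B₀ = V₀ − E₀ = 82.7297 − 33.423831 = 49.305869
spread = −(1/T)·ln(B₀/D) − r = −(1/2.6344)·ln(49.305869/58.1945) − 0.0441 = 0.01881669

spread=0.0188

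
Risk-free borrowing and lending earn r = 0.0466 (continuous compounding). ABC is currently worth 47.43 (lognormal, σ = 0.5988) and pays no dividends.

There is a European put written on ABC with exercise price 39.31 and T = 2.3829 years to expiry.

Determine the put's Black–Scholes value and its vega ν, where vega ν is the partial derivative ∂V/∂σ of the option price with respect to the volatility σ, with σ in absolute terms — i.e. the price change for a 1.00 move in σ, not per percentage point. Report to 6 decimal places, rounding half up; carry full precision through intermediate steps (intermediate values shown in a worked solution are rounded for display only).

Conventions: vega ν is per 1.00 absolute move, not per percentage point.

price = 9.282931
ν = 21.456126

σ√T = 0.5988·√2.3829 = 0.924346
d₁ = (ln(S/K) + (r+σ²/2)T) / (σ√T) = (ln(47.43/39.31) + (0.0466+0.5988²/2)·2.3829) / 0.924346 = (0.187776 + 0.538251) / 0.924346 = 0.785449
d₂ = d₁ − σ√T = 0.785449 − 0.924346 = -0.138897
e^{−rT} = 0.894900
N(−d₁) = 0.216095,  N(−d₂) = 0.555234
Put price V = K·e^{−rT}·N(−d₂) − S·N(−d₁) = 19.532320 − 10.249390 = 9.282931
φ(d₁) = (1/√(2π))·e^{−d₁²/2} = 0.293052
ν = S·φ(d₁)·√T = 21.456126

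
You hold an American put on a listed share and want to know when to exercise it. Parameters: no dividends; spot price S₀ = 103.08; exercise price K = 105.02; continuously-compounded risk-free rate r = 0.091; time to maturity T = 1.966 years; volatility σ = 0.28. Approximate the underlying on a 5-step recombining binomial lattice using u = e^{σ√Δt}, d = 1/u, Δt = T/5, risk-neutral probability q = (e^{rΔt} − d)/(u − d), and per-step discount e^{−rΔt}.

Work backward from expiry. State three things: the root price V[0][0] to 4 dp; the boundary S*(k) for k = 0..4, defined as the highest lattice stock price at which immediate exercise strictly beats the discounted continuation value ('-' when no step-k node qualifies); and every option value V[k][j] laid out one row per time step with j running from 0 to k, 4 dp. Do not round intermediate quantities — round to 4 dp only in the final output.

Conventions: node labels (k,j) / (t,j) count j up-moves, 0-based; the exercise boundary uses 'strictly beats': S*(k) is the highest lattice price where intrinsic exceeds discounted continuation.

Δt=0.39320  u=1.19193  d=0.83897  q=0.55943  discount=0.96485
step 5 (expiry): payoffs max(K−S,0) = 62.1734 44.1477 18.5386 0.0000 0.0000 0.0000
step 4: (k=4,j=0): S=51.0702, K−S=53.9498, hold=50.2585 ⇒ V=53.9498 exercise | (k=4,j=1): S=72.5556, K−S=32.4644, hold=28.7731 ⇒ V=32.4644 exercise | (k=4,j=2): S=103.0800, K−S=1.9400, hold=7.8805 ⇒ V=7.8805 continue | (k=4,j=3): S=146.4460, K−S=0.0000, hold=0.0000 ⇒ V=0.0000 continue | (k=4,j=4): S=208.0563, K−S=0.0000, hold=0.0000 ⇒ V=0.0000 continue  boundary S*=72.5556
step 3: (k=3,j=0): S=60.8723, K−S=44.1477, hold=40.4564 ⇒ V=44.1477 exercise | (k=3,j=1): S=86.4814, K−S=18.5386, hold=18.0537 ⇒ V=18.5386 exercise | (k=3,j=2): S=122.8644, K−S=0.0000, hold=3.3499 ⇒ V=3.3499 continue | (k=3,j=3): S=174.5538, K−S=0.0000, hold=0.0000 ⇒ V=0.0000 continue  boundary S*=86.4814
step 2: (k=2,j=0): S=72.5556, K−S=32.4644, hold=28.7731 ⇒ V=32.4644 exercise | (k=2,j=1): S=103.0800, K−S=1.9400, hold=9.6886 ⇒ V=9.6886 continue | (k=2,j=2): S=146.4460, K−S=0.0000, hold=1.4240 ⇒ V=1.4240 continue  boundary S*=72.5556
step 1: (k=1,j=0): S=86.4814, K−S=18.5386, hold=19.0297 ⇒ V=19.0297 continue | (k=1,j=1): S=122.8644, K−S=0.0000, hold=4.8871 ⇒ V=4.8871 continue  boundary S*=-
step 0: (k=0,j=0): S=103.0800, K−S=1.9400, hold=10.7272 ⇒ V=10.7272 continue  boundary S*=-

price = 10.7272
boundary = - - 72.5556 86.4814 72.5556
tree:
10.7272
19.0297 4.8871
32.4644 9.6886 1.4240
44.1477 18.5386 3.3499 0.0000
53.9498 32.4644 7.8805 0.0000 0.0000
62.1734 44.1477 18.5386 0.0000 0.0000 0.0000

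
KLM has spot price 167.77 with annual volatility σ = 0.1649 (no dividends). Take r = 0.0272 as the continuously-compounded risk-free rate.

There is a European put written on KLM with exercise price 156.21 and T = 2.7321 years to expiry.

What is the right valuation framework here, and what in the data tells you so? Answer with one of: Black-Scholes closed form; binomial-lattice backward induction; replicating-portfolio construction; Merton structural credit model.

framework: Black-Scholes closed form

Key observation: the strike-156.21 put on KLM is European-exercise on a continuously-modelled lognormal underlying, so its value is a single closed-form evaluation.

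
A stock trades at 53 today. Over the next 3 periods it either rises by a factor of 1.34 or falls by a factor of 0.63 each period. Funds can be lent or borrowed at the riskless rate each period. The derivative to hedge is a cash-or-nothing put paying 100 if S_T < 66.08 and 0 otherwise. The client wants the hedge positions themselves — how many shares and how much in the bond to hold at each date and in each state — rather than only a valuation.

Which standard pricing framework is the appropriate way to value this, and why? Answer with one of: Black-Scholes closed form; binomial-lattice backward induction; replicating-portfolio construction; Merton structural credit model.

Key observation: the deliverable is the dynamic trading strategy on the 3-step tree (spot 53, moves 1.34 and 0.63), so the valuation must go through the node-by-node replicating-portfolio solve.

framework: replicating-portfolio construction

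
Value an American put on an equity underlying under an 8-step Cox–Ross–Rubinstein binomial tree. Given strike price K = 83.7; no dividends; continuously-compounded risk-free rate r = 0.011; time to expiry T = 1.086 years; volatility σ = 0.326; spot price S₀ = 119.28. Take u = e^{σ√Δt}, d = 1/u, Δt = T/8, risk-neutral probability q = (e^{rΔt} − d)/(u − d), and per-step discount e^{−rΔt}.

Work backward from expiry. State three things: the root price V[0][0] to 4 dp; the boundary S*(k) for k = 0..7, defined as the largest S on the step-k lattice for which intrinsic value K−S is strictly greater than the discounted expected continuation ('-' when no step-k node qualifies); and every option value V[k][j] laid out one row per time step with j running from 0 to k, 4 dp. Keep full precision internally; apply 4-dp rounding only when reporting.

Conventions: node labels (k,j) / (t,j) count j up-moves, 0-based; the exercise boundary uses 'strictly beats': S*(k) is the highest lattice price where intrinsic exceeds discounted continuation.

price = 2.5570
boundary = - - - - - - 58.0207 65.4255
tree:
2.5570
4.0222 0.9535
6.2010 1.6385 0.2031
9.3292 2.7797 0.3884 0.0000
13.6194 4.6397 0.7426 0.0000 0.0000
19.1487 7.5804 1.4198 0.0000 0.0000 0.0000
25.6793 12.0258 2.7147 0.0000 0.0000 0.0000 0.0000
32.2460 18.2745 5.1906 0.0000 0.0000 0.0000 0.0000 0.0000
38.0696 25.6793 9.9247 0.0000 0.0000 0.0000 0.0000 0.0000 0.0000

Δt=0.13575  u=1.12762  d=0.88682  q=0.47621  discount=0.99851
step 8 (expiry): payoffs max(K−S,0) = 38.0696 25.6793 9.9247 0.0000 0.0000 0.0000 0.0000 0.0000 0.0000
step 7: (k=7,j=0): S=51.4540, K−S=32.2460, hold=32.1211 ⇒ V=32.2460 exercise | (k=7,j=1): S=65.4255, K−S=18.2745, hold=18.1496 ⇒ V=18.2745 exercise | (k=7,j=2): S=83.1908, K−S=0.5092, hold=5.1906 ⇒ V=5.1906 continue | (k=7,j=3): S=105.7800, K−S=0.0000, hold=0.0000 ⇒ V=0.0000 continue | (k=7,j=4): S=134.5029, K−S=0.0000, hold=0.0000 ⇒ V=0.0000 continue | (k=7,j=5): S=171.0251, K−S=0.0000, hold=0.0000 ⇒ V=0.0000 continue | (k=7,j=6): S=217.4644, K−S=0.0000, hold=0.0000 ⇒ V=0.0000 continue | (k=7,j=7): S=276.5136, K−S=0.0000, hold=0.0000 ⇒ V=0.0000 continue  boundary S*=65.4255
step 6: (k=6,j=0): S=58.0207, K−S=25.6793, hold=25.5544 ⇒ V=25.6793 exercise | (k=6,j=1): S=73.7753, K−S=9.9247, hold=12.0258 ⇒ V=12.0258 continue | (k=6,j=2): S=93.8079, K−S=0.0000, hold=2.7147 ⇒ V=2.7147 continue | (k=6,j=3): S=119.2800, K−S=0.0000, hold=0.0000 ⇒ V=0.0000 continue | (k=6,j=4): S=151.6687, K−S=0.0000, hold=0.0000 ⇒ V=0.0000 continue | (k=6,j=5): S=192.8520, K−S=0.0000, hold=0.0000 ⇒ V=0.0000 continue | (k=6,j=6): S=245.2180, K−S=0.0000, hold=0.0000 ⇒ V=0.0000 continue  boundary S*=58.0207
step 5: (k=5,j=0): S=65.4255, K−S=18.2745, hold=19.1487 ⇒ V=19.1487 continue | (k=5,j=1): S=83.1908, K−S=0.5092, hold=7.5804 ⇒ V=7.5804 continue | (k=5,j=2): S=105.7800, K−S=0.0000, hold=1.4198 ⇒ V=1.4198 continue | (k=5,j=3): S=134.5029, K−S=0.0000, hold=0.0000 ⇒ V=0.0000 continue | (k=5,j=4): S=171.0251, K−S=0.0000, hold=0.0000 ⇒ V=0.0000 continue | (k=5,j=5): S=217.4644, K−S=0.0000, hold=0.0000 ⇒ V=0.0000 continue  boundary S*=-
step 4: (k=4,j=0): S=73.7753, K−S=9.9247, hold=13.6194 ⇒ V=13.6194 continue | (k=4,j=1): S=93.8079, K−S=0.0000, hold=4.6397 ⇒ V=4.6397 continue | (k=4,j=2): S=119.2800, K−S=0.0000, hold=0.7426 ⇒ V=0.7426 continue | (k=4,j=3): S=151.6687, K−S=0.0000, hold=0.0000 ⇒ V=0.0000 continue | (k=4,j=4): S=192.8520, K−S=0.0000, hold=0.0000 ⇒ V=0.0000 continue  boundary S*=-
step 3: (k=3,j=0): S=83.1908, K−S=0.5092, hold=9.3292 ⇒ V=9.3292 continue | (k=3,j=1): S=105.7800, K−S=0.0000, hold=2.7797 ⇒ V=2.7797 continue | (k=3,j=2): S=134.5029, K−S=0.0000, hold=0.3884 ⇒ V=0.3884 continue | (k=3,j=3): S=171.0251, K−S=0.0000, hold=0.0000 ⇒ V=0.0000 continue  boundary S*=-
step 2: (k=2,j=0): S=93.8079, K−S=0.0000, hold=6.2010 ⇒ V=6.2010 continue | (k=2,j=1): S=119.2800, K−S=0.0000, hold=1.6385 ⇒ V=1.6385 continue | (k=2,j=2): S=151.6687, K−S=0.0000, hold=0.2031 ⇒ V=0.2031 continue  boundary S*=-
step 1: (k=1,j=0): S=105.7800, K−S=0.0000, hold=4.0222 ⇒ V=4.0222 continue | (k=1,j=1): S=134.5029, K−S=0.0000, hold=0.9535 ⇒ V=0.9535 continue  boundary S*=-
step 0: (k=0,j=0): S=119.2800, K−S=0.0000, hold=2.5570 ⇒ V=2.5570 continue  boundary S*=-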